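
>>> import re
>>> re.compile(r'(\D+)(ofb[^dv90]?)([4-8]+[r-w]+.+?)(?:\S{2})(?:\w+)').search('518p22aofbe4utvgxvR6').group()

The pattern matches one or more of a non-digit (captured); then the literal 'ofb', then optionally any character except [dv90] (captured); then one or more of a character in [4-8], then one or more of a character in [r-w], then one or more of any character (lazy) (captured); then exactly 2 of a non-whitespace character (non-capturing group); then one or more of a word character (non-capturing group).
Unlike `match`, `search` isn't anchored — it looks for the pattern anywhere in the string.
The match spans [6:20] → 'aofbe4utvgxvR6'.
Captured: group 1 = 'a', group 2 = 'ofbe', group 3 = '4utvg'.

'aofbe4utvgxvR6'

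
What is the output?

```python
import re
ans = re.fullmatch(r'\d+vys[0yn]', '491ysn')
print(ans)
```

None

`re.fullmatch` requires the pattern to consume the entire string.
Here there's no way to consume every character, so the call returns None.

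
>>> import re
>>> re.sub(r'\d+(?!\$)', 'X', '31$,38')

`(?!…)`/`(?<!…)` only lets a position through if the neighbouring text does NOT match; no characters are consumed.
Matches: at [0:1] → '3'; at [4:6] → '38'.
`sub` substitutes 'X' at each match site.

'X1$,X'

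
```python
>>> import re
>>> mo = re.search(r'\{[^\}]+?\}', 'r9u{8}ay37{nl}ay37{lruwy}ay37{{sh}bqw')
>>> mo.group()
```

`re.search` scans for the first position where the pattern succeeds.
The match spans [3:6] → '{8}'.

'{8}'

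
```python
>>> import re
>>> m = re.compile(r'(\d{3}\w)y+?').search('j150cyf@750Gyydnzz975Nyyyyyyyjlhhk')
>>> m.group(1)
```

The pattern matches exactly 3 of a digit, then a word character (captured); then one or more of a literal 'y' (lazy).
`re.search` tries every starting position until one works.
The match spans [1:6] → '150cy'.
Captured: group 1 = '150c'.

'150c'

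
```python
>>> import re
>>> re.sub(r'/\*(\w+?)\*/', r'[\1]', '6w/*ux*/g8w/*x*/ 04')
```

'6w[ux]g8w[x] 04'

`\1` in the replacement pulls in group 1's text for each match.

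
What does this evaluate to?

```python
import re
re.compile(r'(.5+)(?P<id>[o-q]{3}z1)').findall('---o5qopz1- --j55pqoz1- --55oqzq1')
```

[('o5', 'qopz1'), ('j55', 'pqoz1')]

`findall` packs the 2 group values into a tuple for every match.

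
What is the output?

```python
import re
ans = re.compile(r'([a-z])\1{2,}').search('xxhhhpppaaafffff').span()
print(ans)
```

A backreference is literal: `\1` must see the identical characters the first group matched.
The match spans [2:5] → 'hhh'.

(2, 5)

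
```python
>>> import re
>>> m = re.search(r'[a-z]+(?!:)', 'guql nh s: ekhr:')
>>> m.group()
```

A negative assertion filters positions out without eating any characters.
`search` walks the string left to right and returns the first match it finds.
The match spans [0:4] → 'guql'.

'guql'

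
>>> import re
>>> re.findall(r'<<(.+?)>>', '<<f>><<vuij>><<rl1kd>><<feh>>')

['f', 'vuij', 'rl1kd', 'feh']

Because the quantifier is non-greedy, it stops expanding at the earliest point where the rest of the pattern can succeed.
Walking the string: at [0:5] match '<<f>>', group 1 = 'f'; at [5:13] match '<<vuij>>', group 1 = 'vuij'; at [13:22] match '<<rl1kd>>', group 1 = 'rl1kd'; at [22:29] match '<<feh>>', group 1 = 'feh'.
With a single group, `findall` returns only what that group captured — 4 items.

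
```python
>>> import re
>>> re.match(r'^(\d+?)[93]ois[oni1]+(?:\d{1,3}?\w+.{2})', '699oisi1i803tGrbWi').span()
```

(0, 18)

`match` is anchored at position 0; if the pattern doesn't fit there, it returns None.
The match spans [0:18] → '699oisi1i803tGrbWi'.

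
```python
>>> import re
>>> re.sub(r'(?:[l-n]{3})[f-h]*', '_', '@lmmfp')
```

'@_p'

The pattern matches exactly 3 of a character in [l-n] (non-capturing group); then zero or more of a character in [f-h].
Matches: at [1:5] → 'lmmf'.
Every occurrence is swapped for '_'.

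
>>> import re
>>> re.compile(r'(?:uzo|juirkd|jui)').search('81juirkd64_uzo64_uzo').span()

Alternation isn't longest-match — the leftmost alternative that fits at this position is chosen.
`search` walks the string left to right and returns the first match it finds.
The match spans [2:8] → 'juirkd'.

(2, 8)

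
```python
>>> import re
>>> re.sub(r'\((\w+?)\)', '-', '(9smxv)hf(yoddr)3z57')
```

Matches: at [0:7] → '(9smxv)'; at [9:16] → '(yoddr)'.
Each match is replaced by '-'.

'-hf-3z57'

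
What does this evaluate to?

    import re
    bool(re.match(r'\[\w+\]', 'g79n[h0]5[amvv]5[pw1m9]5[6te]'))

With `match`, the pattern is implicitly anchored at the beginning.
Here the pattern fails at index 0, so the call returns None, and `bool(None)` is False.

False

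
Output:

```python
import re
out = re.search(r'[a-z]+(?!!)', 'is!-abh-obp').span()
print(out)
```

(0, 1)

The negative lookaround is zero-width — it rules out positions where the adjacent text would match, without consuming anything.
`search` walks the string left to right and returns the first match it finds.
The match spans [0:1] → 'i'.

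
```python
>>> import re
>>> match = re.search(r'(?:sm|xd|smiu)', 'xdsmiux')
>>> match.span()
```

The match spans [0:2] → 'xd'.

(0, 2)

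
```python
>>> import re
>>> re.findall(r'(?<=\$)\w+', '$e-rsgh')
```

The `(?=…)`/`(?<=…)` assertion just peeks at neighbouring text; it doesn't advance the match position.
Walking the string: at [1:2] → 'e'.
With no groups in the pattern, `findall` gives back each whole match — 1 here.

['e']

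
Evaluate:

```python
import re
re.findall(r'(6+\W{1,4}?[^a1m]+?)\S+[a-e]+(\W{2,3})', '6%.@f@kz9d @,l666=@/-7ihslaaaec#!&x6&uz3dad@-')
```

[('6%.', ' @,'), ('666=@', '@-')]

A non-greedy quantifier consumes as few characters as it can — just enough that the remainder of the pattern still matches from where it stops; whatever follows it matches normally.
`findall` packs the 2 group values into a tuple for every match.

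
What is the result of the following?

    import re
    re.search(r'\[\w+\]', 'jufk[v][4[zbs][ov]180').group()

`search` walks the string left to right and returns the first match it finds.
The match spans [4:7] → '[v]'.

'[v]'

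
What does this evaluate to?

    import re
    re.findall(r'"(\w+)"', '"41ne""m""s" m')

Matches: at [0:6] match '"41ne"', group 1 = '41ne'; at [6:9] match '"m"', group 1 = 'm'; at [9:12] match '"s"', group 1 = 's'.
Because there's exactly one group, `findall` drops the full match and keeps group 1 from each hit.

['41ne', 'm', 's']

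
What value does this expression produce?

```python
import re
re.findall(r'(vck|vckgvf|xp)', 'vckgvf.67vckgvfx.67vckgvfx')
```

Alternation isn't longest-match — the leftmost alternative that fits at this position is chosen.
Walking the string: at [0:3] match 'vck', group 1 = 'vck'; at [9:12] match 'vck', group 1 = 'vck'; at [19:22] match 'vck', group 1 = 'vck'.
With a single group, `findall` returns only what that group captured — 3 items.

['vck', 'vck', 'vck']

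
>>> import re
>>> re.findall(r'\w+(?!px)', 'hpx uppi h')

['hpx', 'uppi', 'h']

The negative lookahead/lookbehind blocks any match where the forbidden context is present.
Scanning left to right: at [0:3] → 'hpx'; at [4:8] → 'uppi'; at [9:10] → 'h'.
Since nothing is captured, `findall` lists the 3 matched substrings directly.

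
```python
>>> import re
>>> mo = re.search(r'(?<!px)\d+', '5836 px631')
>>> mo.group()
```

`(?!…)`/`(?<!…)` only lets a position through if the neighbouring text does NOT match; no characters are consumed.
Unlike `match`, `search` isn't anchored — it looks for the pattern anywhere in the string.
The match spans [0:4] → '5836'.

'5836'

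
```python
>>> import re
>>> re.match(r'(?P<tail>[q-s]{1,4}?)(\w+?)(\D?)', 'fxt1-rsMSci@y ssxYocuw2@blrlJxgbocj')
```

None

Pattern: 1 to 4 of a character in [q-s] (lazy) (captured as 'tail'); then one or more of a word character (lazy) (captured); then optionally a non-digit (captured).
With `match`, the pattern is implicitly anchored at the beginning.
Here the string doesn't start with a match, so the call returns None.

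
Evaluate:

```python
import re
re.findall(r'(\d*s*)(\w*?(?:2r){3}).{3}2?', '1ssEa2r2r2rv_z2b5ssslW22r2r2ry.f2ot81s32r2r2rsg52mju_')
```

[('1ss', 'Ea2r2r2r'), ('', 'b5ssslW22r2r2r'), ('', 'ot81s32r2r2r')]

The pattern matches zero or more of a digit, then zero or more of a literal 's' (captured); then zero or more of a word character (lazy), then the literal '2r' repeated 3 times (captured); then exactly 3 of any character, then optionally the literal '2'.
A `+?`/`*?`/`{m,n}?` starts at its minimum and grows only as far as needed for what follows to match.
Matches: at [0:15] match '1ssEa2r2r2rv_z2', groups = ('1ss', 'Ea2r2r2r'); at [15:33] match 'b5ssslW22r2r2ry.f2', groups = ('', 'b5ssslW22r2r2r'); at [33:49] match 'ot81s32r2r2rsg52', groups = ('', 'ot81s32r2r2r').
Multiple groups make `findall` return tuples — one 2-tuple for each match.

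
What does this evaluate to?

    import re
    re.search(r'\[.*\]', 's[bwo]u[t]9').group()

'[bwo]u[t]'

`re.search` scans for the first position where the pattern succeeds.
The match spans [1:10] → '[bwo]u[t]'.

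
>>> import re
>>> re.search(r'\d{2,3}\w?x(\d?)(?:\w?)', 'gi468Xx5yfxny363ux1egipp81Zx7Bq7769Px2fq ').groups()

The pattern matches 2 to 3 of a digit, then optionally a word character, then a literal 'x'; then optionally a digit (captured); then optionally a word character (non-capturing group).
Unlike `match`, `search` isn't anchored — it looks for the pattern anywhere in the string.
The match spans [2:9] → '468Xx5y'.
Captured: group 1 = '5'.

('5',)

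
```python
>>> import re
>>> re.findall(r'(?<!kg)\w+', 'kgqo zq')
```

A negative assertion filters positions out without eating any characters.
Since nothing is captured, `findall` lists the 2 matched substrings directly.

['kgqo', 'zq']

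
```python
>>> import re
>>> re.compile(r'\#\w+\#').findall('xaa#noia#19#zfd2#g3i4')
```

With no groups in the pattern, `findall` gives back each whole match — 2 here.

['#noia#', '#zfd2#']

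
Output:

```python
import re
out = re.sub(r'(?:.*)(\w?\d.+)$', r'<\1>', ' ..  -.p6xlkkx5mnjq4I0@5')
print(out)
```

<0@5>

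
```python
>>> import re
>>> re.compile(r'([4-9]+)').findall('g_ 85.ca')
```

['85']

This matches one or more of a character in [4-9] (captured).
Walking the string: at [3:5] match '85', group 1 = '85'.
`findall` collects group 1 from the one match (1 total).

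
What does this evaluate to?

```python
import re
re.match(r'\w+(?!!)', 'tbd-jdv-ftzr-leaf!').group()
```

'tbd'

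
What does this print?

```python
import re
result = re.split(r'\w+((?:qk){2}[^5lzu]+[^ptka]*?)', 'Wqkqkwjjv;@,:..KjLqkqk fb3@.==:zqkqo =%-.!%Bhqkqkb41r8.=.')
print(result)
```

['', 'qkqkwjjv;@,:..KjLqkqk fb3@.==:', 'zqkqo =%-.!%', 'qkqkb41r8.=.', '']

Because the quantifier is non-greedy, it stops expanding at the earliest point where the rest of the pattern can succeed.
With a capturing group present, the delimiter's captured portion is kept in the result list.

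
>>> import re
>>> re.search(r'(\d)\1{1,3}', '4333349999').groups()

('3',)

The match spans [1:5] → '3333'.
Captured: group 1 = '3'.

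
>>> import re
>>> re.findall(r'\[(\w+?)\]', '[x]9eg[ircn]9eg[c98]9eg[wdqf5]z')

Because there's exactly one group, `findall` drops the full match and keeps group 1 from each hit.

['x', 'ircn', 'c98', 'wdqf5']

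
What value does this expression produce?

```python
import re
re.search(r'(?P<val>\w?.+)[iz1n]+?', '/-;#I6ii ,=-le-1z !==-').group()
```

'/-;#I6ii ,=-le-1z'

Pattern: optionally a word character, then one or more of any character (captured as 'val'); then one or more of one of [iz1n] (lazy).
`re.search` tries every starting position until one works.
The match spans [0:17] → '/-;#I6ii ,=-le-1z'.
Captured: group 1 = '/-;#I6ii ,=-le-1'.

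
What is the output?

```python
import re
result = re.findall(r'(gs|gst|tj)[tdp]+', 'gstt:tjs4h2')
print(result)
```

['gs']

The regex engine tests alternatives in the order written; an earlier branch that matches wins even if a later one would match more.
Matches: at [0:4] match 'gstt', group 1 = 'gs'.
One capturing group, so `findall` returns just the captured substring from the one match — 1 in all.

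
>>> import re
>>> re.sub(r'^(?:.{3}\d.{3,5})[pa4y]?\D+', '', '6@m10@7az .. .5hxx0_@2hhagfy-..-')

'5hxx0_@2hhagfy-..-'

Pattern: anchored at the start of the string; then exactly 3 of any character, then a digit, then 3 to 5 of any character (non-capturing group); then optionally one of [pa4y], then one or more of a non-digit.
Matches: at [0:14] → '6@m10@7az .. .'.
Every occurrence is swapped for ''.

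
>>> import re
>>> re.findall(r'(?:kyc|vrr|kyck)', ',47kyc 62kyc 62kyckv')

Branches in `(...|...)` are attempted left-to-right; the first branch that allows the whole pattern to succeed is taken.
Scanning left to right: at [3:6] → 'kyc'; at [9:12] → 'kyc'; at [15:18] → 'kyc'.
Since nothing is captured, `findall` lists the 3 matched substrings directly.

['kyc', 'kyc', 'kyc']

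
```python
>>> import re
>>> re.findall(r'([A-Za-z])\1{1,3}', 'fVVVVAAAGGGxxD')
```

['V', 'A', 'G', 'x']

The backreference `\1` re-matches whatever the first group consumed, character for character.
Walking the string: at [1:5] match 'VVVV', group 1 = 'V'; at [5:8] match 'AAA', group 1 = 'A'; at [8:11] match 'GGG', group 1 = 'G'; at [11:13] match 'xx', group 1 = 'x'.
One capturing group, so `findall` returns just the captured substring from each match — 4 in all.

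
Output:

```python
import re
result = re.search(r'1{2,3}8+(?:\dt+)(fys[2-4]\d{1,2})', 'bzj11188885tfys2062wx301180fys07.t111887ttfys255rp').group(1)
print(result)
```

The match spans [3:18] → '11188885tfys206'.
Captured: group 1 = 'fys206'.

fys206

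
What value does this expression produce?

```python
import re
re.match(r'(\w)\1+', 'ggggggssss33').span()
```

(0, 6)

The backreference `\1` re-matches whatever the first group consumed, character for character.
`match` is anchored at position 0; if the pattern doesn't fit there, it returns None.
The match spans [0:6] → 'gggggg'.
Captured: group 1 = 'g'.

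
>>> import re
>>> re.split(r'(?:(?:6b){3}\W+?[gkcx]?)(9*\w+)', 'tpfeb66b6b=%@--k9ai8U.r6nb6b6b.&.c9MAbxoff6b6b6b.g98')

['tpfeb66b6b=%@--k9ai8U.r6nb6b6b.&.c9MAbxoff', '98', '']

The pattern matches the literal '6b' repeated 3 times, then one or more of a non-word character (lazy), then optionally one of [gkcx] (non-capturing group); then zero or more of the literal '9', then one or more of a word character (captured).
The group in the pattern means `split` returns the separators' captures alongside the pieces.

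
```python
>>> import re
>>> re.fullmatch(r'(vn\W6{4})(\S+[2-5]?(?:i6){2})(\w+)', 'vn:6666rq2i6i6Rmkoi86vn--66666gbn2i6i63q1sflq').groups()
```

('vn:6666', 'rq2i6i6Rmkoi86vn--66666gbn2i6i6', '3q1sflq')

The match spans [0:45] → 'vn:6666rq2i6i6Rmkoi86vn--66666gbn2i6i63q1sflq'.
Captured: group 1 = 'vn:6666', group 2 = 'rq2i6i6Rmkoi86vn--66666gbn2i6i6', group 3 = '3q1sflq'.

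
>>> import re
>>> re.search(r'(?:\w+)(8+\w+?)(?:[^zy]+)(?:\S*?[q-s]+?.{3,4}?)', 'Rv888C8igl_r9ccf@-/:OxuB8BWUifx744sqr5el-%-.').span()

This matches one or more of a word character (non-capturing group); then one or more of the literal '8', then one or more of a word character (lazy) (captured); then one or more of any character except [zy] (non-capturing group); then zero or more of a non-whitespace character (lazy), then one or more of a character in [q-s] (lazy), then 3 to 4 of any character (lazy) (non-capturing group).
With the lazy modifier that quantifier settles for the fewest repetitions that let the rest of the pattern succeed (the atoms after it are unaffected and can still be greedy).
Unlike `match`, `search` isn't anchored — it looks for the pattern anywhere in the string.
The match spans [0:40] → 'Rv888C8igl_r9ccf@-/:OxuB8BWUifx744sqr5el'.
Captured: group 1 = '8i'.

(0, 40)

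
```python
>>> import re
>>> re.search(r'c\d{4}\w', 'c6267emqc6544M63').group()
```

'c6267e'

The match spans [0:6] → 'c6267e'.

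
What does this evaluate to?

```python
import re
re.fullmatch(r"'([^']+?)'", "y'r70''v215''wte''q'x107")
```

For `fullmatch`, every character of the input must be accounted for by the pattern.
Here the string isn't matched end-to-end, so the call returns None.

None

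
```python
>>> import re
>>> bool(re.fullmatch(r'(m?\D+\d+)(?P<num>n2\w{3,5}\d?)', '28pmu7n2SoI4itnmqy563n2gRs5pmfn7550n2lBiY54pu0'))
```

Pattern: optionally the literal 'm', then one or more of a non-digit, then one or more of a digit (captured); then the literal 'n2', then 3 to 5 of a word character, then optionally a digit (captured as 'num').
For `fullmatch`, every character of the input must be accounted for by the pattern.
Here there's no way to consume every character, so the call returns None, and `bool(None)` is False.

False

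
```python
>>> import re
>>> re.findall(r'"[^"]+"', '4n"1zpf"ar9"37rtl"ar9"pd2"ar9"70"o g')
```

Walking the string: at [2:8] → '"1zpf"'; at [11:18] → '"37rtl"'; at [21:26] → '"pd2"'; at [29:33] → '"70"'.
`findall` yields the raw match text (4 of them) because the pattern has no groups.

['"1zpf"', '"37rtl"', '"pd2"', '"70"']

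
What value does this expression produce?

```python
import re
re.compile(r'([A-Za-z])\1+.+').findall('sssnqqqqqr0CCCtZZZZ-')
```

['s']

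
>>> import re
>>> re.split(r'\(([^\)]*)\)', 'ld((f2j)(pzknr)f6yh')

['ld', '(f2j', '', 'pzknr', 'f6yh']

Matches to split on: at [2:8] → '((f2j)'; at [8:15] → '(pzknr)'.
With a capturing group present, the delimiter's captured portion is kept in the result list.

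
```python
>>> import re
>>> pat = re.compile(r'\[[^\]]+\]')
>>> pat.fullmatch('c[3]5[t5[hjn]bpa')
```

For `fullmatch`, every character of the input must be accounted for by the pattern.
Here the string isn't matched end-to-end, so the call returns None.

None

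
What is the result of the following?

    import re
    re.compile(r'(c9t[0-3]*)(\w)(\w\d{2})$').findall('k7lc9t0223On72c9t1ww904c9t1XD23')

[('c9t1', 'X', 'D23')]

The pattern matches the literal 'c9t', then zero or more of a character in [0-3] (captured); then a word character (captured); then a word character, then exactly 2 of a digit (captured); then anchored at the end.
Walking the string: at [23:31] match 'c9t1XD23', groups = ('c9t1', 'X', 'D23').
Multiple groups make `findall` return tuples — one 3-tuple for the one match.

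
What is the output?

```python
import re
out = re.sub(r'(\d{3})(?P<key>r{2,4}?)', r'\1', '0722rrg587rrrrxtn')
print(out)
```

0722g587rrxtn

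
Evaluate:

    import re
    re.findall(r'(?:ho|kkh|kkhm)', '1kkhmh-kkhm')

['kkh', 'kkh']

Alternation tries branches left to right and keeps the first one that lets the overall match succeed at that position.
Since nothing is captured, `findall` lists the 2 matched substrings directly.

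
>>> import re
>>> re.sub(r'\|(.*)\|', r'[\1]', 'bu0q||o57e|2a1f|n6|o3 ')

Matches: at [4:19] → '||o57e|2a1f|n6|'.
`\1` in the replacement pulls in group 1's text for each match.

'bu0q[|o57e|2a1f|n6]o3 '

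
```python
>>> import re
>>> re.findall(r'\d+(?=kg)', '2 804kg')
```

['804']

Because the assertion is zero-width, the text it checks is not consumed and won't appear in the result.
Matches: at [2:5] → '804'.
Since nothing is captured, `findall` lists the 1 matched substring directly.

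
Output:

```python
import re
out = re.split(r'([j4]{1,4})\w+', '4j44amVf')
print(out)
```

['', '4j44', '']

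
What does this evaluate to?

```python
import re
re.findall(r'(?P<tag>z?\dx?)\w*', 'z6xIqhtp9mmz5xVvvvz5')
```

['z6x']

The pattern matches optionally the literal 'z', then a digit, then optionally the literal 'x' (captured as 'tag'); then zero or more of a word character.
Matches: at [0:20] match 'z6xIqhtp9mmz5xVvvvz5', group 1 = 'z6x'.
One capturing group, so `findall` returns just the captured substring from the one match — 1 in all.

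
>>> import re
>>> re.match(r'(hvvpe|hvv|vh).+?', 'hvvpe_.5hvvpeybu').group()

'hvvpe_'

`re.match` won't scan ahead — the pattern has to work from the very first character.
The match spans [0:6] → 'hvvpe_'.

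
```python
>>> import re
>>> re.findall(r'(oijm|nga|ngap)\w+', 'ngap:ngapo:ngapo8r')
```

Branches in `(...|...)` are attempted left-to-right; the first branch that allows the whole pattern to succeed is taken.
One capturing group, so `findall` returns just the captured substring from each match — 3 in all.

['nga', 'nga', 'nga']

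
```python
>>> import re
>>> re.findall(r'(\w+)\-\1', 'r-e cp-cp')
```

['cp']

After group 1 captures some text, `\1` only succeeds where that same text appears again.
Scanning left to right: at [4:9] match 'cp-cp', group 1 = 'cp'.
With a single group, `findall` returns only what that group captured — 1 item.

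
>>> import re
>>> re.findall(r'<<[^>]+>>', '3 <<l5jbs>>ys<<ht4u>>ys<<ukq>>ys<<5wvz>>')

Scanning left to right: at [2:11] → '<<l5jbs>>'; at [13:21] → '<<ht4u>>'; at [23:30] → '<<ukq>>'; at [32:40] → '<<5wvz>>'.
Since nothing is captured, `findall` lists the 4 matched substrings directly.

['<<l5jbs>>', '<<ht4u>>', '<<ukq>>', '<<5wvz>>']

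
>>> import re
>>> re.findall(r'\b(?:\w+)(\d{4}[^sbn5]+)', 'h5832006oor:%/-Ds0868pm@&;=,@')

The pattern matches a word boundary (`\b`, zero-width); then one or more of a word character (non-capturing group); then exactly 4 of a digit, then one or more of any character except [sbn5] (captured).
One capturing group, so `findall` returns just the captured substring from the one match — 1 in all.

['2006oor:%/-D']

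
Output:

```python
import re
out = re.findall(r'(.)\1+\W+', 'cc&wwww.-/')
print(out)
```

['c', 'w']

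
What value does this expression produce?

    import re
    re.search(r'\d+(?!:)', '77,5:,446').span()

(0, 2)

Because the assertion is negative and zero-width, positions next to the forbidden text are skipped.
`re.search` scans for the first position where the pattern succeeds.
The match spans [0:2] → '77'.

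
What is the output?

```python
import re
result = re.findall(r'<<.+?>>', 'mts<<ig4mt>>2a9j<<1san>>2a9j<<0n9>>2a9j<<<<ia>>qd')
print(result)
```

['<<ig4mt>>', '<<1san>>', '<<0n9>>', '<<<<ia>>']

Lazy quantifiers expand one character at a time until the remainder of the pattern can match.
With no groups in the pattern, `findall` gives back each whole match — 4 here.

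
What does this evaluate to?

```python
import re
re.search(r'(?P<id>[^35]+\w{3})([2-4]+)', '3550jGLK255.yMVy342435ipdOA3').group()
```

'0jGLK2'

The match spans [3:9] → '0jGLK2'.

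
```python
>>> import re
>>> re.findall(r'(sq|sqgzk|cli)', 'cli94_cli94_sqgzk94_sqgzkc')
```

['cli', 'cli', 'sq', 'sq']

Alternation isn't longest-match — the leftmost alternative that fits at this position is chosen.
Matches: at [0:3] match 'cli', group 1 = 'cli'; at [6:9] match 'cli', group 1 = 'cli'; at [12:14] match 'sq', group 1 = 'sq'; at [20:22] match 'sq', group 1 = 'sq'.
Because there's exactly one group, `findall` drops the full match and keeps group 1 from each hit.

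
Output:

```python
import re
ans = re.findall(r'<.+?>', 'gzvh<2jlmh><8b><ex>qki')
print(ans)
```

A non-greedy quantifier consumes as few characters as it can — just enough that the remainder of the pattern still matches from where it stops; whatever follows it matches normally.
Matches: at [4:11] → '<2jlmh>'; at [11:15] → '<8b>'; at [15:19] → '<ex>'.
`findall` yields the raw match text (3 of them) because the pattern has no groups.

['<2jlmh>', '<8b>', '<ex>']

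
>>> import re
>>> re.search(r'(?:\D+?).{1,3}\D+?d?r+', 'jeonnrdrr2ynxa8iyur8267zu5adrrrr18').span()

Pattern: one or more of a non-digit (lazy) (non-capturing group); then 1 to 3 of any character, then one or more of a non-digit (lazy), then optionally a literal 'd'; then one or more of a literal 'r'.
With the lazy modifier that quantifier settles for the fewest repetitions that let the rest of the pattern succeed (the atoms after it are unaffected and can still be greedy).
`re.search` tries every starting position until one works.
The match spans [0:6] → 'jeonnr'.

(0, 6)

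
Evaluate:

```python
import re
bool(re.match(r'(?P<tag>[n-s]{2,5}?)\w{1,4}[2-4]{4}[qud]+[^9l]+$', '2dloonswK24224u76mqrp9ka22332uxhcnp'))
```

False

Pattern: 2 to 5 of a character in [n-s] (lazy) (captured as 'tag'); then 1 to 4 of a word character, then exactly 4 of a character in [2-4]; then one or more of one of [qud]; then one or more of any character except [9l]; then anchored at the end.
`match` is anchored at position 0; if the pattern doesn't fit there, it returns None.
Here the string doesn't start with a match, so the call returns None, and `bool(None)` is False.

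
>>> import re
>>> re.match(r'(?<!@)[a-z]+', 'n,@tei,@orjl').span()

(0, 1)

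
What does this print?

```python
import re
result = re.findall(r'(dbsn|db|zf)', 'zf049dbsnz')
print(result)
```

The regex engine tests alternatives in the order written; an earlier branch that matches wins even if a later one would match more.
Scanning left to right: at [0:2] match 'zf', group 1 = 'zf'; at [5:9] match 'dbsn', group 1 = 'dbsn'.
With a single group, `findall` returns only what that group captured — 2 items.

['zf', 'dbsn']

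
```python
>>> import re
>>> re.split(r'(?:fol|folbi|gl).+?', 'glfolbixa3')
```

['', 'olbixa3']

Matches to split on: at [0:3] → 'glf'.
The string is cut at each match, leaving 2 pieces.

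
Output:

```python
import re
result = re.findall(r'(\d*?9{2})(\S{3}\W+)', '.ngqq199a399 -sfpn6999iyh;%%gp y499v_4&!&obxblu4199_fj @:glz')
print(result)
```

[('6999', 'iyh;%%'), ('499', 'v_4&!&'), ('4199', '_fj @:')]

Pattern: zero or more of a digit (lazy), then exactly 2 of a literal '9' (captured); then exactly 3 of a non-whitespace character, then one or more of a non-word character (captured).
`findall` packs the 2 group values into a tuple for every match.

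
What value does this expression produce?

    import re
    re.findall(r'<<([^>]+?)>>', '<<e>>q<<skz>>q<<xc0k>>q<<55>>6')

Because there's exactly one group, `findall` drops the full match and keeps group 1 from each hit.

['e', 'skz', 'xc0k', '55']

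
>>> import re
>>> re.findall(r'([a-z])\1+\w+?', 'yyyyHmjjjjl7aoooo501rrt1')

['y', 'j', 'o', 'r']

`\1` is not a pattern — it's the concrete string captured by group 1, re-applied verbatim.
Scanning left to right: at [0:5] match 'yyyyH', group 1 = 'y'; at [6:11] match 'jjjjl', group 1 = 'j'; at [13:18] match 'oooo5', group 1 = 'o'; at [20:23] match 'rrt', group 1 = 'r'.
With a single group, `findall` returns only what that group captured — 4 items.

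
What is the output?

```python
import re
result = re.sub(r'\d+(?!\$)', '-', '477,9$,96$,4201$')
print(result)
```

Because the assertion is negative and zero-width, positions next to the forbidden text are skipped.
Matches: at [0:3] → '477'; at [7:8] → '9'; at [11:14] → '420'.
Every occurrence is swapped for '-'.

-,9$,-6$,-1$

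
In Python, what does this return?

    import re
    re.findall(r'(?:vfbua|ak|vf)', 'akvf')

Since nothing is captured, `findall` lists the 2 matched substrings directly.

['ak', 'vf']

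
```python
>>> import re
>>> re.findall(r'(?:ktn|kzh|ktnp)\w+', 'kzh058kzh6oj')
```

['kzh058kzh6oj']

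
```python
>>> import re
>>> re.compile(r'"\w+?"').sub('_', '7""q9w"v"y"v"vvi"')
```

Matches: at [2:7] → '"q9w"'; at [8:11] → '"y"'; at [12:17] → '"vvi"'.
`sub` substitutes '_' at each match site.

'7"_v_v_'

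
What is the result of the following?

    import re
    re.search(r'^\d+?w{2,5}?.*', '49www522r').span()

This matches anchored at the start of the string; then one or more of a digit (lazy); then 2 to 5 of a literal 'w' (lazy), then zero or more of any character.
`re.search` tries every starting position until one works.
The match spans [0:9] → '49www522r'.

(0, 9)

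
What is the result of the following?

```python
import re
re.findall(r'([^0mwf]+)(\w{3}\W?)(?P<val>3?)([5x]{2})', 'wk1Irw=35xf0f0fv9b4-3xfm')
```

[('k1', 'Irw=', '3', '5x')]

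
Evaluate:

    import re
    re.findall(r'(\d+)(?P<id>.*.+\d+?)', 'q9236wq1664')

[('9236', 'wq1664')]

This matches one or more of a digit (captured); then zero or more of any character, then one or more of any character, then one or more of a digit (lazy) (captured as 'id').
Walking the string: at [1:11] match '9236wq1664', groups = ('9236', 'wq1664').
Multiple groups make `findall` return tuples — one 2-tuple for the one match.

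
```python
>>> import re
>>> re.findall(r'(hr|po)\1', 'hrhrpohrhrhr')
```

['hr', 'hr']

`\1` is not a pattern — it's the concrete string captured by group 1, re-applied verbatim.
Matches: at [0:4] match 'hrhr', group 1 = 'hr'; at [6:10] match 'hrhr', group 1 = 'hr'.
`findall` collects group 1 from each match (2 total).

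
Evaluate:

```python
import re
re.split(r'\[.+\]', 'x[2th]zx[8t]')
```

['x', '']

Splitting on the pattern gives 2 pieces.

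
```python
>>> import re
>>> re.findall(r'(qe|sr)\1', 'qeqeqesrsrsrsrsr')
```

['qe', 'sr', 'sr']

A backreference is literal: `\1` must see the identical characters the first group matched.
One capturing group, so `findall` returns just the captured substring from each match — 3 in all.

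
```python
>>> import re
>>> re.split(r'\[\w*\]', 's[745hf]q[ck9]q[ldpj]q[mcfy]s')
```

['s', 'q', 'q', 'q', 's']

Each match becomes a cut point; 5 segments remain.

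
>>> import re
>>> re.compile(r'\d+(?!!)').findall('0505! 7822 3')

['050', '7822', '3']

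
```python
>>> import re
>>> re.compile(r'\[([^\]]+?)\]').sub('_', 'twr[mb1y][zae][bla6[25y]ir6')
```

Matches: at [3:9] → '[mb1y]'; at [9:14] → '[zae]'; at [14:24] → '[bla6[25y]'.
Every occurrence is swapped for '_'.

'twr___ir6'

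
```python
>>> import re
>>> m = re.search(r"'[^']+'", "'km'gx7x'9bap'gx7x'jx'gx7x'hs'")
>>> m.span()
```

(0, 4)

Unlike `match`, `search` isn't anchored — it looks for the pattern anywhere in the string.
The match spans [0:4] → "'km'".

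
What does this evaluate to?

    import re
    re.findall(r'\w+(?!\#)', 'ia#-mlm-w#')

['i', 'mlm']

A negative assertion filters positions out without eating any characters.
Matches: at [0:1] → 'i'; at [4:7] → 'mlm'.
No capturing groups, so `findall` returns the 2 full match strings.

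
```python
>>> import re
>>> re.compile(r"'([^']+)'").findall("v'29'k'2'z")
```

['29', '2']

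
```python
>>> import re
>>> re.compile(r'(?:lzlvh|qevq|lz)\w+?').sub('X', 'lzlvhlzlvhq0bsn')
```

Alternation tries branches left to right and keeps the first one that lets the overall match succeed at that position.
Every occurrence is swapped for 'X'.

'Xzlvhq0bsn'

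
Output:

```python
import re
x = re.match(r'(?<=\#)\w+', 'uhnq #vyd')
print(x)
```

Lookahead/lookbehind check context without consuming it, so the matched span excludes the asserted characters.
With `match`, the pattern is implicitly anchored at the beginning.
Here the string doesn't start with a match, so the call returns None.

None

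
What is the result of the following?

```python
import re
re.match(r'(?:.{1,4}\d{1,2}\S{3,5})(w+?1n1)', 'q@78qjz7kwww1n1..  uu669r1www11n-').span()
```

(0, 15)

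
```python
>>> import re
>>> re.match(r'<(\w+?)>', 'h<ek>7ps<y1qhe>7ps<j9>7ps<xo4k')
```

None

`re.match` only tries the pattern at the start of the string.
Here position 0 doesn't satisfy it, so the call returns None.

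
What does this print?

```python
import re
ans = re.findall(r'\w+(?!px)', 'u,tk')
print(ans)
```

['u', 'tk']

`(?!…)`/`(?<!…)` only lets a position through if the neighbouring text does NOT match; no characters are consumed.
With no groups in the pattern, `findall` gives back each whole match — 2 here.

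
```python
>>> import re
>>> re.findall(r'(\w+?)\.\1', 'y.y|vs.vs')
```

['y', 'vs']

A backreference is literal: `\1` must see the identical characters the first group matched.
`findall` collects group 1 from each match (2 total).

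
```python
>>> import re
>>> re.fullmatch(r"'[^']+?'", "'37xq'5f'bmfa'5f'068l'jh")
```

None

For `fullmatch`, every character of the input must be accounted for by the pattern.
Here there's no way to consume every character, so the call returns None.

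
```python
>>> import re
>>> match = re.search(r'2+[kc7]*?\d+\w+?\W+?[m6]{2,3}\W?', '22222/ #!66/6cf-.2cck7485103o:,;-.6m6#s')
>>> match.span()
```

(0, 12)

The match spans [0:12] → '22222/ #!66/'.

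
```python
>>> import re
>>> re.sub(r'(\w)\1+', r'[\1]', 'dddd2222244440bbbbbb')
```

`\1` has to match the exact text group 1 already captured.
The replacement refers to a captured group, so each match is rewritten using its own captured text.

'[d][2][4]0[b]'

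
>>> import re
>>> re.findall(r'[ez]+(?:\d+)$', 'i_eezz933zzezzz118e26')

['e26']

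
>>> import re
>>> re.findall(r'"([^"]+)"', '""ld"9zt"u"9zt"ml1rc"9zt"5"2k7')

Walking the string: at [1:5] match '"ld"', group 1 = 'ld'; at [8:11] match '"u"', group 1 = 'u'; at [14:21] match '"ml1rc"', group 1 = 'ml1rc'; at [24:27] match '"5"', group 1 = '5'.
`findall` collects group 1 from each match (4 total).

['ld', 'u', 'ml1rc', '5']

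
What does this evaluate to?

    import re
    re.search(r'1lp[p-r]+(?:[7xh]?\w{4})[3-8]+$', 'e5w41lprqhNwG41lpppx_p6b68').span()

This matches the literal '1lp', then one or more of a character in [p-r]; then optionally one of [7xh], then exactly 4 of a word character (non-capturing group); then one or more of a character in [3-8]; then anchored at the end.
`re.search` scans for the first position where the pattern succeeds.
The match spans [14:26] → '1lpppx_p6b68'.

(14, 26)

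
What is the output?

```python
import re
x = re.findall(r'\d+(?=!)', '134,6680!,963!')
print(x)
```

The lookaround is zero-width — it requires the adjacent text to match without consuming it, so the asserted text isn't part of the match.
Walking the string: at [4:8] → '6680'; at [10:13] → '963'.
`findall` yields the raw match text (2 of them) because the pattern has no groups.

['6680', '963']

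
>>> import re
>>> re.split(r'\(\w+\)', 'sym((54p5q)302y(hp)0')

['sym(', '302y', '0']

Each match becomes a cut point; 3 segments remain.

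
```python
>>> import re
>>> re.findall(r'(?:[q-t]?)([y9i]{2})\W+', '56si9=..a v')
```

This matches optionally a character in [q-t] (non-capturing group); then exactly 2 of one of [y9i] (captured); then one or more of a non-word character.
Scanning left to right: at [2:8] match 'si9=..', group 1 = 'i9'.
With a single group, `findall` returns only what that group captured — 1 item.

['i9']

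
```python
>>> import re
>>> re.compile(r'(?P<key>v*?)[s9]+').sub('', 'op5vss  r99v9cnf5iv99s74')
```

'op5  rcnf5i74'

Pattern: zero or more of a literal 'v' (lazy) (captured as 'key'); then one or more of one of [s9].
Matches: at [3:6] → 'vss'; at [9:11] → '99'; at [11:13] → 'v9'; at [18:22] → 'v99s'.
`sub` substitutes '' at each match site.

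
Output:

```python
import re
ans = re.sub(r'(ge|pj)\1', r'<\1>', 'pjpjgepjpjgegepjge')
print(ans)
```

<pj>ge<pj><ge>pjge

`\1` is not a pattern — it's the concrete string captured by group 1, re-applied verbatim.
Each match is replaced using the text its own group 1 captured.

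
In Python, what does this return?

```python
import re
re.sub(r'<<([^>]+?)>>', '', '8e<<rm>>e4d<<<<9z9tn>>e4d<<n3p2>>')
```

'8ee4de4d'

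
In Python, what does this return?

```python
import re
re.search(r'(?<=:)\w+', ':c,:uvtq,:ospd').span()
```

(1, 2)

The positive lookaround only admits positions where the adjacent text matches; those characters stay outside the span.
The match spans [1:2] → 'c'.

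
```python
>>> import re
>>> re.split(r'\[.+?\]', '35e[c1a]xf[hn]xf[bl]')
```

['35e', 'xf', 'xf', '']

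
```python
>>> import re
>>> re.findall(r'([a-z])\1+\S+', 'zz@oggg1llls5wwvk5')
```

A backreference is literal: `\1` must see the identical characters the first group matched.
Because there's exactly one group, `findall` drops the full match and keeps group 1 from the one hit.

['z']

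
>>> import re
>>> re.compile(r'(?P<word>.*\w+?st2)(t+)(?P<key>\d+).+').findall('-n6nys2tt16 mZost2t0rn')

This matches zero or more of any character, then one or more of a word character (lazy), then the literal 'st2' (captured as 'word'); then one or more of a literal 't' (captured); then one or more of a digit (captured as 'key'); then one or more of any character.
Scanning left to right: at [0:22] match '-n6nys2tt16 mZost2t0rn', groups = ('-n6nys2tt16 mZost2', 't', '0').
`findall` packs the 3 group values into a tuple for every match.

[('-n6nys2tt16 mZost2', 't', '0')]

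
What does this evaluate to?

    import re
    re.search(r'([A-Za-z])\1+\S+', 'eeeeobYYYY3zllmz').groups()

('e',)

The match spans [0:16] → 'eeeeobYYYY3zllmz'.
Captured: group 1 = 'e'.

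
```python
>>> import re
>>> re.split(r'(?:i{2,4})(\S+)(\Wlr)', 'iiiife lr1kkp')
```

Pattern: 2 to 4 of a literal 'i' (non-capturing group); then one or more of a non-whitespace character (captured); then a non-word character, then the literal 'lr' (captured).
Matches to split on: at [0:9] → 'iiiife lr'.
`re.split` interleaves the captured-group text with the surrounding fragments.

['', 'fe', ' lr', '1kkp']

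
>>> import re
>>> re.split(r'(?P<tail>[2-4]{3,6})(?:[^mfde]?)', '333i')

['', '333', '']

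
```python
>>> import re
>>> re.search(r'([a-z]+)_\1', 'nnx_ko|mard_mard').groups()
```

The match spans [7:16] → 'mard_mard'.
Captured: group 1 = 'mard'.

('mard',)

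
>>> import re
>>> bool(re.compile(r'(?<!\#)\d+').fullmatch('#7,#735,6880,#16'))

False

Because the assertion is negative and zero-width, positions next to the forbidden text are skipped.
For `fullmatch`, every character of the input must be accounted for by the pattern.
Here the pattern can't cover the whole string, so the call returns None, and `bool(None)` is False.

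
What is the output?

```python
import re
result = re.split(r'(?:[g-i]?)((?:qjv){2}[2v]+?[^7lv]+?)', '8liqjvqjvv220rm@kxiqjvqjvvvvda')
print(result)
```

['8l', 'qjvqjvv2', '20rm@kx', 'qjvqjvvvvd', 'a']

A `+?`/`*?`/`{m,n}?` starts at its minimum and grows only as far as needed for what follows to match.
`re.split` interleaves the captured-group text with the surrounding fragments.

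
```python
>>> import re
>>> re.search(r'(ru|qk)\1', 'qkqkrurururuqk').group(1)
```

'qk'

The match spans [0:4] → 'qkqk'.
Captured: group 1 = 'qk'.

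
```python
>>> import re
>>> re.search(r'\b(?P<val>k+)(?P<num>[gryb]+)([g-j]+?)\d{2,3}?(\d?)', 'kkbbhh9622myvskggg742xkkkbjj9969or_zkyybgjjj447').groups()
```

('kk', 'bb', 'hh', '2')

The match spans [0:9] → 'kkbbhh962'.
Captured: group 1 = 'kk', group 2 = 'bb', group 3 = 'hh', group 4 = '2'.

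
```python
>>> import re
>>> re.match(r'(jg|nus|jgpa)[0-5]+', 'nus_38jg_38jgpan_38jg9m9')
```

None

`match` is anchored at position 0; if the pattern doesn't fit there, it returns None.
Here the pattern fails at index 0, so the call returns None.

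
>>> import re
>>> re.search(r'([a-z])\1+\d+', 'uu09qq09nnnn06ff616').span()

After group 1 captures some text, `\1` only succeeds where that same text appears again.
`search` walks the string left to right and returns the first match it finds.
The match spans [0:4] → 'uu09'.
Captured: group 1 = 'u'.

(0, 4)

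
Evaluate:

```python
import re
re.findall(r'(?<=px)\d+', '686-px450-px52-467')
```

['450', '52']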